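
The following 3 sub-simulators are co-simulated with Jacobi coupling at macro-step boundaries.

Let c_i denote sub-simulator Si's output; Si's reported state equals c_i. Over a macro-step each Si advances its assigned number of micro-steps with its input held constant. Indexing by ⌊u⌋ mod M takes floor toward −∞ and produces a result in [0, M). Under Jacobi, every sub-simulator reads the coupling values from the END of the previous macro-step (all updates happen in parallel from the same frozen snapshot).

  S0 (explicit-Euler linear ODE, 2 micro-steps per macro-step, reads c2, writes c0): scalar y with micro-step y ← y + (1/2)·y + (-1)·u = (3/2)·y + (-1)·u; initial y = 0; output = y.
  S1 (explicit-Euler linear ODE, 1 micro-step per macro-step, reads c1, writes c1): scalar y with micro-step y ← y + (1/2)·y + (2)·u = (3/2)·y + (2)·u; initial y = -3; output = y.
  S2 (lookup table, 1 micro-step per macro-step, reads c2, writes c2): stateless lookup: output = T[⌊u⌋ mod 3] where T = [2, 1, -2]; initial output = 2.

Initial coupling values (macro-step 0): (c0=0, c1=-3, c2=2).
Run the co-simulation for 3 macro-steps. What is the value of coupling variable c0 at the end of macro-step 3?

macro 1: S0 reads c2=2 → after 2×micro: -5; S1 reads c1=-3 → after 1×micro: -21/2; S2 reads c2=2 → after 1×micro: -2 ⇒ (c0=-5, c1=-21/2, c2=-2)
macro 2: S0 reads c2=-2 → after 2×micro: -25/4; S1 reads c1=-21/2 → after 1×micro: -147/4; S2 reads c2=-2 → after 1×micro: 1 ⇒ (c0=-25/4, c1=-147/4, c2=1)
macro 3: S0 reads c2=1 → after 2×micro: -265/16; S1 reads c1=-147/4 → after 1×micro: -1029/8; S2 reads c2=1 → after 1×micro: 1 ⇒ (c0=-265/16, c1=-1029/8, c2=1)

c0 at macro-step 3 = -265/16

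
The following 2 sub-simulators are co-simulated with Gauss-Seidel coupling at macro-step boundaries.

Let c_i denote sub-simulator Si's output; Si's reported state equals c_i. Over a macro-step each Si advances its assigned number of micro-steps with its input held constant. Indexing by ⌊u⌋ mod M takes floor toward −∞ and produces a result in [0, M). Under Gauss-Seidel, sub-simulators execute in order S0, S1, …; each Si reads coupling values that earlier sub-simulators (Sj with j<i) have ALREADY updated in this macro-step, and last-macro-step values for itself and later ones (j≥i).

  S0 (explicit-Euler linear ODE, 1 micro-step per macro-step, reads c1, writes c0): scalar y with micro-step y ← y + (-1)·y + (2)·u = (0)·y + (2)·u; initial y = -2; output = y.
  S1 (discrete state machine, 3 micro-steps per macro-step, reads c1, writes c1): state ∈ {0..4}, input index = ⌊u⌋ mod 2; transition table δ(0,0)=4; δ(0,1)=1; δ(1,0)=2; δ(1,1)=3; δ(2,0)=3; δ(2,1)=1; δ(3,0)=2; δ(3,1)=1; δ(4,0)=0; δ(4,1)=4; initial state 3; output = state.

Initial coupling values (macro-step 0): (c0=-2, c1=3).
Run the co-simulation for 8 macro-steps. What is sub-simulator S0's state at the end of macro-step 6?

macro 1: S0 reads c1=3 → after 1×micro: 6; S1 reads c1=3 → after 3×micro: 1 ⇒ (c0=6, c1=1)
macro 2: S0 reads c1=1 → after 1×micro: 2; S1 reads c1=1 → after 3×micro: 3 ⇒ (c0=2, c1=3)
macro 3: S0 reads c1=3 → after 1×micro: 6; S1 reads c1=3 → after 3×micro: 1 ⇒ (c0=6, c1=1)
macro 4: S0 reads c1=1 → after 1×micro: 2; S1 reads c1=1 → after 3×micro: 3 ⇒ (c0=2, c1=3)
macro 5: S0 reads c1=3 → after 1×micro: 6; S1 reads c1=3 → after 3×micro: 1 ⇒ (c0=6, c1=1)
macro 6: S0 reads c1=1 → after 1×micro: 2; S1 reads c1=1 → after 3×micro: 3 ⇒ (c0=2, c1=3)
macro 7: S0 reads c1=3 → after 1×micro: 6; S1 reads c1=3 → after 3×micro: 1 ⇒ (c0=6, c1=1)
macro 8: S0 reads c1=1 → after 1×micro: 2; S1 reads c1=1 → after 3×micro: 3 ⇒ (c0=2, c1=3)

S0 state at macro-step 6 = 2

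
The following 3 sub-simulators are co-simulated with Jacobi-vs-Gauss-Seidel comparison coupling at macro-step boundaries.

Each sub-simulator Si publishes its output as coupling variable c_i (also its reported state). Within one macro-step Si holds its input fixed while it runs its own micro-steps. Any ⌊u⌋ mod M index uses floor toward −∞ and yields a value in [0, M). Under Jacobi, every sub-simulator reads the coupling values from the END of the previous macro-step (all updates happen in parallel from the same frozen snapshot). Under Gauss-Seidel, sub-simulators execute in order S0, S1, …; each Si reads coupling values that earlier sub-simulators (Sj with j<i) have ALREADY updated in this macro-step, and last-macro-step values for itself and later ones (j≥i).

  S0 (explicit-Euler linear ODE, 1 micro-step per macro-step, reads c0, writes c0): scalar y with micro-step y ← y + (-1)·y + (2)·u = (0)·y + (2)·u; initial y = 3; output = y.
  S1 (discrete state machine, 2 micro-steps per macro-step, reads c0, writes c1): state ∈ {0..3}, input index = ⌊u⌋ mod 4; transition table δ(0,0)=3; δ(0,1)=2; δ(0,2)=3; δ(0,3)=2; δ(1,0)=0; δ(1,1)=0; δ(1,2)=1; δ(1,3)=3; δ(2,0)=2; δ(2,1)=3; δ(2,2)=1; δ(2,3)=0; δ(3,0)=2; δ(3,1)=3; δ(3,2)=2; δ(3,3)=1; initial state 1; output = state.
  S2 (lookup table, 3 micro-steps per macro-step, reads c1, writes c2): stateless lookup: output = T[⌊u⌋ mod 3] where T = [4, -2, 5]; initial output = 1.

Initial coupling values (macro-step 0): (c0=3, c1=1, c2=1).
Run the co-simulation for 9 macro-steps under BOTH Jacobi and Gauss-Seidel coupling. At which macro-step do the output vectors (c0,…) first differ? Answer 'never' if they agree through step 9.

[Jacobi] macro 1: S0 reads c0=3 → after 1×micro: 6; S1 reads c0=3 → after 2×micro: 1; S2 reads c1=1 → after 3×micro: -2 ⇒ (c0=6, c1=1, c2=-2)
[Jacobi] macro 2: S0 reads c0=6 → after 1×micro: 12; S1 reads c0=6 → after 2×micro: 1; S2 reads c1=1 → after 3×micro: -2 ⇒ (c0=12, c1=1, c2=-2)
[Jacobi] macro 3: S0 reads c0=12 → after 1×micro: 24; S1 reads c0=12 → after 2×micro: 3; S2 reads c1=1 → after 3×micro: -2 ⇒ (c0=24, c1=3, c2=-2)
[Jacobi] macro 4: S0 reads c0=24 → after 1×micro: 48; S1 reads c0=24 → after 2×micro: 2; S2 reads c1=3 → after 3×micro: 4 ⇒ (c0=48, c1=2, c2=4)
[Jacobi] macro 5: S0 reads c0=48 → after 1×micro: 96; S1 reads c0=48 → after 2×micro: 2; S2 reads c1=2 → after 3×micro: 5 ⇒ (c0=96, c1=2, c2=5)
[Jacobi] macro 6: S0 reads c0=96 → after 1×micro: 192; S1 reads c0=96 → after 2×micro: 2; S2 reads c1=2 → after 3×micro: 5 ⇒ (c0=192, c1=2, c2=5)
[Jacobi] macro 7: S0 reads c0=192 → after 1×micro: 384; S1 reads c0=192 → after 2×micro: 2; S2 reads c1=2 → after 3×micro: 5 ⇒ (c0=384, c1=2, c2=5)
[Jacobi] macro 8: S0 reads c0=384 → after 1×micro: 768; S1 reads c0=384 → after 2×micro: 2; S2 reads c1=2 → after 3×micro: 5 ⇒ (c0=768, c1=2, c2=5)
[Jacobi] macro 9: S0 reads c0=768 → after 1×micro: 1536; S1 reads c0=768 → after 2×micro: 2; S2 reads c1=2 → after 3×micro: 5 ⇒ (c0=1536, c1=2, c2=5)
[Gauss-Seidel] macro 1: S0 reads c0=3 → after 1×micro: 6; S1 reads c0=6 → after 2×micro: 1; S2 reads c1=1 → after 3×micro: -2 ⇒ (c0=6, c1=1, c2=-2)
[Gauss-Seidel] macro 2: S0 reads c0=6 → after 1×micro: 12; S1 reads c0=12 → after 2×micro: 3; S2 reads c1=3 → after 3×micro: 4 ⇒ (c0=12, c1=3, c2=4)
[Gauss-Seidel] macro 3: S0 reads c0=12 → after 1×micro: 24; S1 reads c0=24 → after 2×micro: 2; S2 reads c1=2 → after 3×micro: 5 ⇒ (c0=24, c1=2, c2=5)
[Gauss-Seidel] macro 4: S0 reads c0=24 → after 1×micro: 48; S1 reads c0=48 → after 2×micro: 2; S2 reads c1=2 → after 3×micro: 5 ⇒ (c0=48, c1=2, c2=5)
[Gauss-Seidel] macro 5: S0 reads c0=48 → after 1×micro: 96; S1 reads c0=96 → after 2×micro: 2; S2 reads c1=2 → after 3×micro: 5 ⇒ (c0=96, c1=2, c2=5)
[Gauss-Seidel] macro 6: S0 reads c0=96 → after 1×micro: 192; S1 reads c0=192 → after 2×micro: 2; S2 reads c1=2 → after 3×micro: 5 ⇒ (c0=192, c1=2, c2=5)
[Gauss-Seidel] macro 7: S0 reads c0=192 → after 1×micro: 384; S1 reads c0=384 → after 2×micro: 2; S2 reads c1=2 → after 3×micro: 5 ⇒ (c0=384, c1=2, c2=5)
[Gauss-Seidel] macro 8: S0 reads c0=384 → after 1×micro: 768; S1 reads c0=768 → after 2×micro: 2; S2 reads c1=2 → after 3×micro: 5 ⇒ (c0=768, c1=2, c2=5)
[Gauss-Seidel] macro 9: S0 reads c0=768 → after 1×micro: 1536; S1 reads c0=1536 → after 2×micro: 2; S2 reads c1=2 → after 3×micro: 5 ⇒ (c0=1536, c1=2, c2=5)

first divergence at macro-step: 2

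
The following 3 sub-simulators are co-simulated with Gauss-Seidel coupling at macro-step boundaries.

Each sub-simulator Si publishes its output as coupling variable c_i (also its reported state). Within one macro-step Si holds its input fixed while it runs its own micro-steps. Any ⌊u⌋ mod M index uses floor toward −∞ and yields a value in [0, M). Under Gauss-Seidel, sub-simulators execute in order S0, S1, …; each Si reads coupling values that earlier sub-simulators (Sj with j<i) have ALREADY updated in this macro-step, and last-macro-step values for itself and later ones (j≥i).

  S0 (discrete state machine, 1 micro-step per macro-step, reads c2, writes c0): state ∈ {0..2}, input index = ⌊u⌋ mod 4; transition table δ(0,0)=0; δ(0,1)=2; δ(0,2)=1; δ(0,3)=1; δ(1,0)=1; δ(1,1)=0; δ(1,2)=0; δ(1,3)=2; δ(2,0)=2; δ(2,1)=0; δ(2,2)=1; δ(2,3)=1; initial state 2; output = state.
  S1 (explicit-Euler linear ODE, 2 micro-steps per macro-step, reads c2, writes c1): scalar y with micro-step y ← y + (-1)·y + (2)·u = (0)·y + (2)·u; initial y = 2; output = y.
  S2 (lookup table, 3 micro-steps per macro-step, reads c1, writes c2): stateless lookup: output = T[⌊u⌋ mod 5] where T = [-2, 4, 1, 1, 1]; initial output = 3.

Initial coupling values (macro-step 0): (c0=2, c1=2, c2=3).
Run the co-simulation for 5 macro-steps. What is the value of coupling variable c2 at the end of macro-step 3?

macro 1: S0 reads c2=3 → after 1×micro: 1; S1 reads c2=3 → after 2×micro: 6; S2 reads c1=6 → after 3×micro: 4 ⇒ (c0=1, c1=6, c2=4)
macro 2: S0 reads c2=4 → after 1×micro: 1; S1 reads c2=4 → after 2×micro: 8; S2 reads c1=8 → after 3×micro: 1 ⇒ (c0=1, c1=8, c2=1)
macro 3: S0 reads c2=1 → after 1×micro: 0; S1 reads c2=1 → after 2×micro: 2; S2 reads c1=2 → after 3×micro: 1 ⇒ (c0=0, c1=2, c2=1)
macro 4: S0 reads c2=1 → after 1×micro: 2; S1 reads c2=1 → after 2×micro: 2; S2 reads c1=2 → after 3×micro: 1 ⇒ (c0=2, c1=2, c2=1)
macro 5: S0 reads c2=1 → after 1×micro: 0; S1 reads c2=1 → after 2×micro: 2; S2 reads c1=2 → after 3×micro: 1 ⇒ (c0=0, c1=2, c2=1)

c2 at macro-step 3 = 1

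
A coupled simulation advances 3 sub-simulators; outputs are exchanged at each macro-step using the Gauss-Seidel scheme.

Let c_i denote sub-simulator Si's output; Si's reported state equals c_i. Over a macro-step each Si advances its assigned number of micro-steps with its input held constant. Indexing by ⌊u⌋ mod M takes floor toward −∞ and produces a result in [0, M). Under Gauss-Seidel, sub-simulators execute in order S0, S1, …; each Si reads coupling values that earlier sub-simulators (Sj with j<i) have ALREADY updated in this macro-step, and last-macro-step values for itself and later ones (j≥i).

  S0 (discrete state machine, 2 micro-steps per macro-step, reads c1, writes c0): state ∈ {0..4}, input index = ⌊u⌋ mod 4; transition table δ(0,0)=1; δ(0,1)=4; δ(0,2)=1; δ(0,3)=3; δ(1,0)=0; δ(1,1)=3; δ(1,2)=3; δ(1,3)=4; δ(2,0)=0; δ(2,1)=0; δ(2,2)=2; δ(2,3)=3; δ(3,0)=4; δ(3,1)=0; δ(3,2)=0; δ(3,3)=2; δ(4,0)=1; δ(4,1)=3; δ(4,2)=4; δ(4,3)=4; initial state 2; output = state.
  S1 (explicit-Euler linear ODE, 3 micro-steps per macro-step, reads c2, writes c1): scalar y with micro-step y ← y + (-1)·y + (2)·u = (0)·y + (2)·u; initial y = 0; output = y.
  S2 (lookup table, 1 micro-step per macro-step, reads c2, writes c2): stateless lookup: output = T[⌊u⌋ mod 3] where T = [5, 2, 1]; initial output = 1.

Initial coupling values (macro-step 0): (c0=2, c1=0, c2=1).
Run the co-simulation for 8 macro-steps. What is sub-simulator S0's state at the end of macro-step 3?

macro 1: S0 reads c1=0 → after 2×micro: 1; S1 reads c2=1 → after 3×micro: 2; S2 reads c2=1 → after 1×micro: 2 ⇒ (c0=1, c1=2, c2=2)
macro 2: S0 reads c1=2 → after 2×micro: 0; S1 reads c2=2 → after 3×micro: 4; S2 reads c2=2 → after 1×micro: 1 ⇒ (c0=0, c1=4, c2=1)
macro 3: S0 reads c1=4 → after 2×micro: 0; S1 reads c2=1 → after 3×micro: 2; S2 reads c2=1 → after 1×micro: 2 ⇒ (c0=0, c1=2, c2=2)
macro 4: S0 reads c1=2 → after 2×micro: 3; S1 reads c2=2 → after 3×micro: 4; S2 reads c2=2 → after 1×micro: 1 ⇒ (c0=3, c1=4, c2=1)
macro 5: S0 reads c1=4 → after 2×micro: 1; S1 reads c2=1 → after 3×micro: 2; S2 reads c2=1 → after 1×micro: 2 ⇒ (c0=1, c1=2, c2=2)
macro 6: S0 reads c1=2 → after 2×micro: 0; S1 reads c2=2 → after 3×micro: 4; S2 reads c2=2 → after 1×micro: 1 ⇒ (c0=0, c1=4, c2=1)
macro 7: S0 reads c1=4 → after 2×micro: 0; S1 reads c2=1 → after 3×micro: 2; S2 reads c2=1 → after 1×micro: 2 ⇒ (c0=0, c1=2, c2=2)
macro 8: S0 reads c1=2 → after 2×micro: 3; S1 reads c2=2 → after 3×micro: 4; S2 reads c2=2 → after 1×micro: 1 ⇒ (c0=3, c1=4, c2=1)

S0 state at macro-step 3 = 0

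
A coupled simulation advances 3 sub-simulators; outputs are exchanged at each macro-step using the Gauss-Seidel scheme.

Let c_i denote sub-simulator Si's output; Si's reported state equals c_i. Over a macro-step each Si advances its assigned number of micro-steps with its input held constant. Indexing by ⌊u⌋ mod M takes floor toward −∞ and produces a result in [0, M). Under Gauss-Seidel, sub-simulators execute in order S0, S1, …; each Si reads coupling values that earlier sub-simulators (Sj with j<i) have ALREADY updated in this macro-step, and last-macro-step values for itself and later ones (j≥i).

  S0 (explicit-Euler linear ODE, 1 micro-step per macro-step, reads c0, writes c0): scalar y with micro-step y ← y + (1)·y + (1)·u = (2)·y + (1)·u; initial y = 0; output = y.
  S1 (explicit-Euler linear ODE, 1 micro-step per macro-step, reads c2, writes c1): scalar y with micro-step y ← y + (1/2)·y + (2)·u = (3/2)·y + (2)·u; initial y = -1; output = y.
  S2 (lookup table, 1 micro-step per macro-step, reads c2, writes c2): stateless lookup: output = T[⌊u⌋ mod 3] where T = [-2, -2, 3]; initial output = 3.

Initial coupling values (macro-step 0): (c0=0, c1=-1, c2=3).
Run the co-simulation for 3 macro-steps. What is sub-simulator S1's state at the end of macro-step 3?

S1 state at macro-step 3 = 1/8

macro 1: S0 reads c0=0 → after 1×micro: 0; S1 reads c2=3 → after 1×micro: 9/2; S2 reads c2=3 → after 1×micro: -2 ⇒ (c0=0, c1=9/2, c2=-2)
macro 2: S0 reads c0=0 → after 1×micro: 0; S1 reads c2=-2 → after 1×micro: 11/4; S2 reads c2=-2 → after 1×micro: -2 ⇒ (c0=0, c1=11/4, c2=-2)
macro 3: S0 reads c0=0 → after 1×micro: 0; S1 reads c2=-2 → after 1×micro: 1/8; S2 reads c2=-2 → after 1×micro: -2 ⇒ (c0=0, c1=1/8, c2=-2)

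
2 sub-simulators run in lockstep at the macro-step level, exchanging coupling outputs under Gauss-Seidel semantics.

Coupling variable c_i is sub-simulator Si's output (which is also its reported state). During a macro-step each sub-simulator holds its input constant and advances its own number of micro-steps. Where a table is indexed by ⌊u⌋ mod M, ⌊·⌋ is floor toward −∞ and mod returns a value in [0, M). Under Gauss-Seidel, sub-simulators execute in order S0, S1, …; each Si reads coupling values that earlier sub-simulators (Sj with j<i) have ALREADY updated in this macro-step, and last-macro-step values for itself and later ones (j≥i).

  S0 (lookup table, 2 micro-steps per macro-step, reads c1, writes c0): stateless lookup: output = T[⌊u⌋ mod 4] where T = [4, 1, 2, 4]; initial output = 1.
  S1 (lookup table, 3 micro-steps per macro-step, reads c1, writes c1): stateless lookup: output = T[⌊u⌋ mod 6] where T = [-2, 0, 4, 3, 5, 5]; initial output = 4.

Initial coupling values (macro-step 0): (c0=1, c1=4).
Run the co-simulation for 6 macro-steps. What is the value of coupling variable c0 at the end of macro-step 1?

c0 at macro-step 1 = 4

macro 1: S0 reads c1=4 → after 2×micro: 4; S1 reads c1=4 → after 3×micro: 5 ⇒ (c0=4, c1=5)
macro 2: S0 reads c1=5 → after 2×micro: 1; S1 reads c1=5 → after 3×micro: 5 ⇒ (c0=1, c1=5)
macro 3: S0 reads c1=5 → after 2×micro: 1; S1 reads c1=5 → after 3×micro: 5 ⇒ (c0=1, c1=5)
macro 4: S0 reads c1=5 → after 2×micro: 1; S1 reads c1=5 → after 3×micro: 5 ⇒ (c0=1, c1=5)
macro 5: S0 reads c1=5 → after 2×micro: 1; S1 reads c1=5 → after 3×micro: 5 ⇒ (c0=1, c1=5)
macro 6: S0 reads c1=5 → after 2×micro: 1; S1 reads c1=5 → after 3×micro: 5 ⇒ (c0=1, c1=5)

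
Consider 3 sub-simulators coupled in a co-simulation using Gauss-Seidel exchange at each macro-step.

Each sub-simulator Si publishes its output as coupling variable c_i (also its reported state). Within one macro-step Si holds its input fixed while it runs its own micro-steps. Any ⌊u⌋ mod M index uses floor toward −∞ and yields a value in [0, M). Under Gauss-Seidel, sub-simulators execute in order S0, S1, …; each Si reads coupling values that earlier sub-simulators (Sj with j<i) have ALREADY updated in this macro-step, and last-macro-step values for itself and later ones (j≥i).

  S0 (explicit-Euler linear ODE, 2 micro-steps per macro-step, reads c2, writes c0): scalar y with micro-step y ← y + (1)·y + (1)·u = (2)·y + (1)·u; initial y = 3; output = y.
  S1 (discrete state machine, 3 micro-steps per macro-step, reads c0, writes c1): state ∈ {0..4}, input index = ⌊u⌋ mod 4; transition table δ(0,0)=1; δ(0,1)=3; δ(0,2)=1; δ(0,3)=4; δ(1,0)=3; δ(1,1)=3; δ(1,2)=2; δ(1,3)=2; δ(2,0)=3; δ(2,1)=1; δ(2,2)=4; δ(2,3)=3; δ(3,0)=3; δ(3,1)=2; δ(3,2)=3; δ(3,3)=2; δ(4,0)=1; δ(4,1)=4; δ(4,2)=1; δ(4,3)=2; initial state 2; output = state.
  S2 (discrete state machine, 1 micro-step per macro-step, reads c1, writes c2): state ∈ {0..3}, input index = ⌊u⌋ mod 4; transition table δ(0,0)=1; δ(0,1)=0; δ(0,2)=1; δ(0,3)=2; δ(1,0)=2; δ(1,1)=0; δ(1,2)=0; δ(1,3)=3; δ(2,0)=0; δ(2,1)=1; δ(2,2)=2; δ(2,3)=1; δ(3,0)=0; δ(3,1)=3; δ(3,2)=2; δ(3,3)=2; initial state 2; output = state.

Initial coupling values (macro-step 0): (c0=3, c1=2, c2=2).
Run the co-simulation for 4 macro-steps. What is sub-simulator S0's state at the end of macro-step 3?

S0 state at macro-step 3 = 318

macro 1: S0 reads c2=2 → after 2×micro: 18; S1 reads c0=18 → after 3×micro: 2; S2 reads c1=2 → after 1×micro: 2 ⇒ (c0=18, c1=2, c2=2)
macro 2: S0 reads c2=2 → after 2×micro: 78; S1 reads c0=78 → after 3×micro: 2; S2 reads c1=2 → after 1×micro: 2 ⇒ (c0=78, c1=2, c2=2)
macro 3: S0 reads c2=2 → after 2×micro: 318; S1 reads c0=318 → after 3×micro: 2; S2 reads c1=2 → after 1×micro: 2 ⇒ (c0=318, c1=2, c2=2)
macro 4: S0 reads c2=2 → after 2×micro: 1278; S1 reads c0=1278 → after 3×micro: 2; S2 reads c1=2 → after 1×micro: 2 ⇒ (c0=1278, c1=2, c2=2)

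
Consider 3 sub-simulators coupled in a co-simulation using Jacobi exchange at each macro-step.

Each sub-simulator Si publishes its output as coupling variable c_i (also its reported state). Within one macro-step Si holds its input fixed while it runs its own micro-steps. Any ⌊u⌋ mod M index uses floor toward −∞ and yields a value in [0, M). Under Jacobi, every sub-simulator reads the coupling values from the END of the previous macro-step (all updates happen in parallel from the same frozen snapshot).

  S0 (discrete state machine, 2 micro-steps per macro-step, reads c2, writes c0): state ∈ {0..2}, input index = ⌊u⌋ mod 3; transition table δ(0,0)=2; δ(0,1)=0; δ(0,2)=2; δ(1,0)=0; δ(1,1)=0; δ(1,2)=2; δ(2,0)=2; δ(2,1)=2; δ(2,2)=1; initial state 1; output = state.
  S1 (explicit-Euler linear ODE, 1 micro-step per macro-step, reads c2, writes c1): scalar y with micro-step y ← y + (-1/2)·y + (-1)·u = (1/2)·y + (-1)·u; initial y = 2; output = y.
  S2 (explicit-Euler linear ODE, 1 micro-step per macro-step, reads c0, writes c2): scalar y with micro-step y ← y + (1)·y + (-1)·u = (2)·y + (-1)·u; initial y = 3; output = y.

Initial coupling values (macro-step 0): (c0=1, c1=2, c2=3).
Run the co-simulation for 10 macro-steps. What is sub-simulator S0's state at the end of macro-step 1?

macro 1: S0 reads c2=3 → after 2×micro: 2; S1 reads c2=3 → after 1×micro: -2; S2 reads c0=1 → after 1×micro: 5 ⇒ (c0=2, c1=-2, c2=5)
macro 2: S0 reads c2=5 → after 2×micro: 2; S1 reads c2=5 → after 1×micro: -6; S2 reads c0=2 → after 1×micro: 8 ⇒ (c0=2, c1=-6, c2=8)
macro 3: S0 reads c2=8 → after 2×micro: 2; S1 reads c2=8 → after 1×micro: -11; S2 reads c0=2 → after 1×micro: 14 ⇒ (c0=2, c1=-11, c2=14)
macro 4: S0 reads c2=14 → after 2×micro: 2; S1 reads c2=14 → after 1×micro: -39/2; S2 reads c0=2 → after 1×micro: 26 ⇒ (c0=2, c1=-39/2, c2=26)
macro 5: S0 reads c2=26 → after 2×micro: 2; S1 reads c2=26 → after 1×micro: -143/4; S2 reads c0=2 → after 1×micro: 50 ⇒ (c0=2, c1=-143/4, c2=50)
macro 6: S0 reads c2=50 → after 2×micro: 2; S1 reads c2=50 → after 1×micro: -543/8; S2 reads c0=2 → after 1×micro: 98 ⇒ (c0=2, c1=-543/8, c2=98)
macro 7: S0 reads c2=98 → after 2×micro: 2; S1 reads c2=98 → after 1×micro: -2111/16; S2 reads c0=2 → after 1×micro: 194 ⇒ (c0=2, c1=-2111/16, c2=194)
macro 8: S0 reads c2=194 → after 2×micro: 2; S1 reads c2=194 → after 1×micro: -8319/32; S2 reads c0=2 → after 1×micro: 386 ⇒ (c0=2, c1=-8319/32, c2=386)
macro 9: S0 reads c2=386 → after 2×micro: 2; S1 reads c2=386 → after 1×micro: -33023/64; S2 reads c0=2 → after 1×micro: 770 ⇒ (c0=2, c1=-33023/64, c2=770)
macro 10: S0 reads c2=770 → after 2×micro: 2; S1 reads c2=770 → after 1×micro: -131583/128; S2 reads c0=2 → after 1×micro: 1538 ⇒ (c0=2, c1=-131583/128, c2=1538)

S0 state at macro-step 1 = 2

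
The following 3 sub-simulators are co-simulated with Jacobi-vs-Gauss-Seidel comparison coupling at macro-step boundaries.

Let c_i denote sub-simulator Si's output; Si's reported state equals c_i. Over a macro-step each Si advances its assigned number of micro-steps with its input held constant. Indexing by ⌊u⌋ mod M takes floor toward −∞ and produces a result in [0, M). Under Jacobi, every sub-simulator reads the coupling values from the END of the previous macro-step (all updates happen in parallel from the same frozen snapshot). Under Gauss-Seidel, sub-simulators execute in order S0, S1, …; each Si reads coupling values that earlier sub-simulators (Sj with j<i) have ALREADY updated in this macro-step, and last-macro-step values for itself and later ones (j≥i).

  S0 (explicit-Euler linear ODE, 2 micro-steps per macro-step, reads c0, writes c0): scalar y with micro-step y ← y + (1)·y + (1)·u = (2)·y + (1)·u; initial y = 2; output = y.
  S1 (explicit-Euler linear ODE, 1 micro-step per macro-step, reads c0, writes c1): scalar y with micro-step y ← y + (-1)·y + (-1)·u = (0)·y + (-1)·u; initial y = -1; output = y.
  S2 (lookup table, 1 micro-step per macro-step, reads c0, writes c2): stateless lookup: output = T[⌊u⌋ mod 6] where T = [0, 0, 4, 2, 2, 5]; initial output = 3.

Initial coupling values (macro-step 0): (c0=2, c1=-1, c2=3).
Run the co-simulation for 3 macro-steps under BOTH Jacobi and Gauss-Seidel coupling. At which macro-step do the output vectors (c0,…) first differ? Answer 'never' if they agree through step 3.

first divergence at macro-step: 1

[Jacobi] macro 1: S0 reads c0=2 → after 2×micro: 14; S1 reads c0=2 → after 1×micro: -2; S2 reads c0=2 → after 1×micro: 4 ⇒ (c0=14, c1=-2, c2=4)
[Jacobi] macro 2: S0 reads c0=14 → after 2×micro: 98; S1 reads c0=14 → after 1×micro: -14; S2 reads c0=14 → after 1×micro: 4 ⇒ (c0=98, c1=-14, c2=4)
[Jacobi] macro 3: S0 reads c0=98 → after 2×micro: 686; S1 reads c0=98 → after 1×micro: -98; S2 reads c0=98 → after 1×micro: 4 ⇒ (c0=686, c1=-98, c2=4)
[Gauss-Seidel] macro 1: S0 reads c0=2 → after 2×micro: 14; S1 reads c0=14 → after 1×micro: -14; S2 reads c0=14 → after 1×micro: 4 ⇒ (c0=14, c1=-14, c2=4)
[Gauss-Seidel] macro 2: S0 reads c0=14 → after 2×micro: 98; S1 reads c0=98 → after 1×micro: -98; S2 reads c0=98 → after 1×micro: 4 ⇒ (c0=98, c1=-98, c2=4)
[Gauss-Seidel] macro 3: S0 reads c0=98 → after 2×micro: 686; S1 reads c0=686 → after 1×micro: -686; S2 reads c0=686 → after 1×micro: 4 ⇒ (c0=686, c1=-686, c2=4)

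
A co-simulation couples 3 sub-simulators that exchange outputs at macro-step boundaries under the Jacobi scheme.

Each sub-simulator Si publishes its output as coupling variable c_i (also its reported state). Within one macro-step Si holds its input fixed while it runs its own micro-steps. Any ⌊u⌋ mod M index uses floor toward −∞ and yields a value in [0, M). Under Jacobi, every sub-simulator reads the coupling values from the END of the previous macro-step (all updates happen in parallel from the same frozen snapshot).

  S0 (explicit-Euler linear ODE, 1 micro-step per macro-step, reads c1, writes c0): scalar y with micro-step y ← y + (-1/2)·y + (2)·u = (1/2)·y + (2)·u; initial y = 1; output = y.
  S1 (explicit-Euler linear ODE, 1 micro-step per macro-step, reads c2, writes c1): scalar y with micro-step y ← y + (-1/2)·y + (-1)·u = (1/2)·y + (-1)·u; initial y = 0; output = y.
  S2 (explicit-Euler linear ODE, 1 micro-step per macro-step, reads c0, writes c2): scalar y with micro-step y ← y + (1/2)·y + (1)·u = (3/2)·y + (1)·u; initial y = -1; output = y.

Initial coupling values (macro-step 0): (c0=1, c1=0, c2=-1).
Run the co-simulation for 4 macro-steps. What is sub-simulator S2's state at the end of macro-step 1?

S2 state at macro-step 1 = -1/2

macro 1: S0 reads c1=0 → after 1×micro: 1/2; S1 reads c2=-1 → after 1×micro: 1; S2 reads c0=1 → after 1×micro: -1/2 ⇒ (c0=1/2, c1=1, c2=-1/2)
macro 2: S0 reads c1=1 → after 1×micro: 9/4; S1 reads c2=-1/2 → after 1×micro: 1; S2 reads c0=1/2 → after 1×micro: -1/4 ⇒ (c0=9/4, c1=1, c2=-1/4)
macro 3: S0 reads c1=1 → after 1×micro: 25/8; S1 reads c2=-1/4 → after 1×micro: 3/4; S2 reads c0=9/4 → after 1×micro: 15/8 ⇒ (c0=25/8, c1=3/4, c2=15/8)
macro 4: S0 reads c1=3/4 → after 1×micro: 49/16; S1 reads c2=15/8 → after 1×micro: -3/2; S2 reads c0=25/8 → after 1×micro: 95/16 ⇒ (c0=49/16, c1=-3/2, c2=95/16)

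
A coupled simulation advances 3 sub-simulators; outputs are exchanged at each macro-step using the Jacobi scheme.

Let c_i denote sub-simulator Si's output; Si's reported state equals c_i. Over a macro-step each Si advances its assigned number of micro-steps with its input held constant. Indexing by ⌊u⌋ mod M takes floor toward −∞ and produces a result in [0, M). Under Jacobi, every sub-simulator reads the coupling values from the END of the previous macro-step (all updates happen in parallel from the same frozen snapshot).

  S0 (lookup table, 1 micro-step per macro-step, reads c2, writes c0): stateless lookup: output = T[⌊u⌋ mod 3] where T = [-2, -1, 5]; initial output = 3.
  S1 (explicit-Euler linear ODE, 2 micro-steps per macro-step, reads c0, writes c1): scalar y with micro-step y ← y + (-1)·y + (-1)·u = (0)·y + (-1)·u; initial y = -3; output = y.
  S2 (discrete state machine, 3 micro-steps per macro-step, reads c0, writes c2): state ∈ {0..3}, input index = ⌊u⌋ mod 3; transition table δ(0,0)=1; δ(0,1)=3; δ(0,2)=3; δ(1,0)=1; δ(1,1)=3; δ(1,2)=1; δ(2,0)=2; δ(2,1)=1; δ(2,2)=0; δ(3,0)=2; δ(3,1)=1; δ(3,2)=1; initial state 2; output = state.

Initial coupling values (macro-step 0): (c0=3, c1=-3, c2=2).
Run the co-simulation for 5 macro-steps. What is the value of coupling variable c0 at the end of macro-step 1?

c0 at macro-step 1 = 5

macro 1: S0 reads c2=2 → after 1×micro: 5; S1 reads c0=3 → after 2×micro: -3; S2 reads c0=3 → after 3×micro: 2 ⇒ (c0=5, c1=-3, c2=2)
macro 2: S0 reads c2=2 → after 1×micro: 5; S1 reads c0=5 → after 2×micro: -5; S2 reads c0=5 → after 3×micro: 1 ⇒ (c0=5, c1=-5, c2=1)
macro 3: S0 reads c2=1 → after 1×micro: -1; S1 reads c0=5 → after 2×micro: -5; S2 reads c0=5 → after 3×micro: 1 ⇒ (c0=-1, c1=-5, c2=1)
macro 4: S0 reads c2=1 → after 1×micro: -1; S1 reads c0=-1 → after 2×micro: 1; S2 reads c0=-1 → after 3×micro: 1 ⇒ (c0=-1, c1=1, c2=1)
macro 5: S0 reads c2=1 → after 1×micro: -1; S1 reads c0=-1 → after 2×micro: 1; S2 reads c0=-1 → after 3×micro: 1 ⇒ (c0=-1, c1=1, c2=1)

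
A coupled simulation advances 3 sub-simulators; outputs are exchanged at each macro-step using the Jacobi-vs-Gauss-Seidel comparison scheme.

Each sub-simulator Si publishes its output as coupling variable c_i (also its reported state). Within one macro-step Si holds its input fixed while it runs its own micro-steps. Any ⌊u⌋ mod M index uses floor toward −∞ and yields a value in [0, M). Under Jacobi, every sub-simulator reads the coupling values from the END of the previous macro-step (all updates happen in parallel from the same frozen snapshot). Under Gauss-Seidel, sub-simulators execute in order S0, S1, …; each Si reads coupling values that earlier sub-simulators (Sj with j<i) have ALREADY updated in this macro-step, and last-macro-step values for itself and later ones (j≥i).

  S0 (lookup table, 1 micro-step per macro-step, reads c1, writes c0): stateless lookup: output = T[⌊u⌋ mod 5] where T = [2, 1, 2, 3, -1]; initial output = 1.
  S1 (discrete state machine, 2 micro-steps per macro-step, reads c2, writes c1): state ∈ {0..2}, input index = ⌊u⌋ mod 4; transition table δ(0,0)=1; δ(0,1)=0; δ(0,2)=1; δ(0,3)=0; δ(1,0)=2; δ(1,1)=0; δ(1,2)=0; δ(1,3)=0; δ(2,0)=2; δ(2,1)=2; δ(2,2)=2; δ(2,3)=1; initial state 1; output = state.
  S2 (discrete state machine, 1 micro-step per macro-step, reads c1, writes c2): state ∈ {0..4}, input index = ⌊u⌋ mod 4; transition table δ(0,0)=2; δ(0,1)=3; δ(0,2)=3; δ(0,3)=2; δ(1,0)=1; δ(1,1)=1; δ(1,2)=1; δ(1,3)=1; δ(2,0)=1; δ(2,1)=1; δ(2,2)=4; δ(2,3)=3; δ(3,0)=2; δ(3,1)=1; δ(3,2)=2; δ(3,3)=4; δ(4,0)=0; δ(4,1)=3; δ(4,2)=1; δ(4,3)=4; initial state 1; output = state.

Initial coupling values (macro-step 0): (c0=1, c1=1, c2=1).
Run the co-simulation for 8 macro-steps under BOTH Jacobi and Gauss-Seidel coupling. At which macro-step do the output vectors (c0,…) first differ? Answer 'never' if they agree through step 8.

first divergence at macro-step: never

[Jacobi] macro 1: S0 reads c1=1 → after 1×micro: 1; S1 reads c2=1 → after 2×micro: 0; S2 reads c1=1 → after 1×micro: 1 ⇒ (c0=1, c1=0, c2=1)
[Jacobi] macro 2: S0 reads c1=0 → after 1×micro: 2; S1 reads c2=1 → after 2×micro: 0; S2 reads c1=0 → after 1×micro: 1 ⇒ (c0=2, c1=0, c2=1)
[Jacobi] macro 3: S0 reads c1=0 → after 1×micro: 2; S1 reads c2=1 → after 2×micro: 0; S2 reads c1=0 → after 1×micro: 1 ⇒ (c0=2, c1=0, c2=1)
[Jacobi] macro 4: S0 reads c1=0 → after 1×micro: 2; S1 reads c2=1 → after 2×micro: 0; S2 reads c1=0 → after 1×micro: 1 ⇒ (c0=2, c1=0, c2=1)
[Jacobi] macro 5: S0 reads c1=0 → after 1×micro: 2; S1 reads c2=1 → after 2×micro: 0; S2 reads c1=0 → after 1×micro: 1 ⇒ (c0=2, c1=0, c2=1)
[Jacobi] macro 6: S0 reads c1=0 → after 1×micro: 2; S1 reads c2=1 → after 2×micro: 0; S2 reads c1=0 → after 1×micro: 1 ⇒ (c0=2, c1=0, c2=1)
[Jacobi] macro 7: S0 reads c1=0 → after 1×micro: 2; S1 reads c2=1 → after 2×micro: 0; S2 reads c1=0 → after 1×micro: 1 ⇒ (c0=2, c1=0, c2=1)
[Jacobi] macro 8: S0 reads c1=0 → after 1×micro: 2; S1 reads c2=1 → after 2×micro: 0; S2 reads c1=0 → after 1×micro: 1 ⇒ (c0=2, c1=0, c2=1)
[Gauss-Seidel] macro 1: S0 reads c1=1 → after 1×micro: 1; S1 reads c2=1 → after 2×micro: 0; S2 reads c1=0 → after 1×micro: 1 ⇒ (c0=1, c1=0, c2=1)
[Gauss-Seidel] macro 2: S0 reads c1=0 → after 1×micro: 2; S1 reads c2=1 → after 2×micro: 0; S2 reads c1=0 → after 1×micro: 1 ⇒ (c0=2, c1=0, c2=1)
[Gauss-Seidel] macro 3: S0 reads c1=0 → after 1×micro: 2; S1 reads c2=1 → after 2×micro: 0; S2 reads c1=0 → after 1×micro: 1 ⇒ (c0=2, c1=0, c2=1)
[Gauss-Seidel] macro 4: S0 reads c1=0 → after 1×micro: 2; S1 reads c2=1 → after 2×micro: 0; S2 reads c1=0 → after 1×micro: 1 ⇒ (c0=2, c1=0, c2=1)
[Gauss-Seidel] macro 5: S0 reads c1=0 → after 1×micro: 2; S1 reads c2=1 → after 2×micro: 0; S2 reads c1=0 → after 1×micro: 1 ⇒ (c0=2, c1=0, c2=1)
[Gauss-Seidel] macro 6: S0 reads c1=0 → after 1×micro: 2; S1 reads c2=1 → after 2×micro: 0; S2 reads c1=0 → after 1×micro: 1 ⇒ (c0=2, c1=0, c2=1)
[Gauss-Seidel] macro 7: S0 reads c1=0 → after 1×micro: 2; S1 reads c2=1 → after 2×micro: 0; S2 reads c1=0 → after 1×micro: 1 ⇒ (c0=2, c1=0, c2=1)
[Gauss-Seidel] macro 8: S0 reads c1=0 → after 1×micro: 2; S1 reads c2=1 → after 2×micro: 0; S2 reads c1=0 → after 1×micro: 1 ⇒ (c0=2, c1=0, c2=1)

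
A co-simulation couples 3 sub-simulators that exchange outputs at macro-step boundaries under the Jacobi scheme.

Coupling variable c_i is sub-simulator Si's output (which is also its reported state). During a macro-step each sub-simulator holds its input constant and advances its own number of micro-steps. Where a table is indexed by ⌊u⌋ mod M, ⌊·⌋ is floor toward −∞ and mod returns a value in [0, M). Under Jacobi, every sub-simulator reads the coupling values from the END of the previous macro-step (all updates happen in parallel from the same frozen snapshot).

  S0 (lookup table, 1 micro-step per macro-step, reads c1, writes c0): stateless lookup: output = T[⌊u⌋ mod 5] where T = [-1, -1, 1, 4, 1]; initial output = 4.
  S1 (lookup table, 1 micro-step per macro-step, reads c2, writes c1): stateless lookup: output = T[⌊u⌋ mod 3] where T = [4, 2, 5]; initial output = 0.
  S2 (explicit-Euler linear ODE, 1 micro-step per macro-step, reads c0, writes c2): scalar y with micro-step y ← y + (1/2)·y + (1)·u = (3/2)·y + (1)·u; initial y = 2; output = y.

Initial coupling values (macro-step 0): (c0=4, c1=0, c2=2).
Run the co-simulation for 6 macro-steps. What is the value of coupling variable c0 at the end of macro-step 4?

c0 at macro-step 4 = 1

macro 1: S0 reads c1=0 → after 1×micro: -1; S1 reads c2=2 → after 1×micro: 5; S2 reads c0=4 → after 1×micro: 7 ⇒ (c0=-1, c1=5, c2=7)
macro 2: S0 reads c1=5 → after 1×micro: -1; S1 reads c2=7 → after 1×micro: 2; S2 reads c0=-1 → after 1×micro: 19/2 ⇒ (c0=-1, c1=2, c2=19/2)
macro 3: S0 reads c1=2 → after 1×micro: 1; S1 reads c2=19/2 → after 1×micro: 4; S2 reads c0=-1 → after 1×micro: 53/4 ⇒ (c0=1, c1=4, c2=53/4)
macro 4: S0 reads c1=4 → after 1×micro: 1; S1 reads c2=53/4 → after 1×micro: 2; S2 reads c0=1 → after 1×micro: 167/8 ⇒ (c0=1, c1=2, c2=167/8)
macro 5: S0 reads c1=2 → after 1×micro: 1; S1 reads c2=167/8 → after 1×micro: 5; S2 reads c0=1 → after 1×micro: 517/16 ⇒ (c0=1, c1=5, c2=517/16)
macro 6: S0 reads c1=5 → after 1×micro: -1; S1 reads c2=517/16 → after 1×micro: 5; S2 reads c0=1 → after 1×micro: 1583/32 ⇒ (c0=-1, c1=5, c2=1583/32)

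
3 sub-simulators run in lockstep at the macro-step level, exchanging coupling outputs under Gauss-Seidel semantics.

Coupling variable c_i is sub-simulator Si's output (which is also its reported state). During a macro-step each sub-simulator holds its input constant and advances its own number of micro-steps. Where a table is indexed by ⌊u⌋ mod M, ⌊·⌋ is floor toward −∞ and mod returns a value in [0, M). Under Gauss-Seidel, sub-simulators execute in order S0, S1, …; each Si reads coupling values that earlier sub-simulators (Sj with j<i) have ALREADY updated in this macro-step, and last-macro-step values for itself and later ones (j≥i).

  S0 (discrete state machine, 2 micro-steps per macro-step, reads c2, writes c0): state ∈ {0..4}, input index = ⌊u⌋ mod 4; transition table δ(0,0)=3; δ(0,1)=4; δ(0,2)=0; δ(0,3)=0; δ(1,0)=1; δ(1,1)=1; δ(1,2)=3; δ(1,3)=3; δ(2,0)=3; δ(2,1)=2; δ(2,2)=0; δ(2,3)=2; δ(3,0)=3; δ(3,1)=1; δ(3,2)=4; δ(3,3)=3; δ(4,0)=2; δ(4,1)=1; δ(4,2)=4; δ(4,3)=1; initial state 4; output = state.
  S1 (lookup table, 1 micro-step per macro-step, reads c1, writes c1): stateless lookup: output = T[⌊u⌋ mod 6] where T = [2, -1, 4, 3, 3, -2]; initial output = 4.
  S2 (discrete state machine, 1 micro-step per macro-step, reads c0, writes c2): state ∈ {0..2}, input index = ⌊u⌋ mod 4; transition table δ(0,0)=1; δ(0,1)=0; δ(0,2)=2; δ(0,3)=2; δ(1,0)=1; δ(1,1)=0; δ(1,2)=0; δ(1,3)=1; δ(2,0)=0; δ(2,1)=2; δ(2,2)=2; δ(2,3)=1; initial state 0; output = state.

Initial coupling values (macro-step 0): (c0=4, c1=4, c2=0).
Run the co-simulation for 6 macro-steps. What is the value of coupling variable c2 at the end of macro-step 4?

macro 1: S0 reads c2=0 → after 2×micro: 3; S1 reads c1=4 → after 1×micro: 3; S2 reads c0=3 → after 1×micro: 2 ⇒ (c0=3, c1=3, c2=2)
macro 2: S0 reads c2=2 → after 2×micro: 4; S1 reads c1=3 → after 1×micro: 3; S2 reads c0=4 → after 1×micro: 0 ⇒ (c0=4, c1=3, c2=0)
macro 3: S0 reads c2=0 → after 2×micro: 3; S1 reads c1=3 → after 1×micro: 3; S2 reads c0=3 → after 1×micro: 2 ⇒ (c0=3, c1=3, c2=2)
macro 4: S0 reads c2=2 → after 2×micro: 4; S1 reads c1=3 → after 1×micro: 3; S2 reads c0=4 → after 1×micro: 0 ⇒ (c0=4, c1=3, c2=0)
macro 5: S0 reads c2=0 → after 2×micro: 3; S1 reads c1=3 → after 1×micro: 3; S2 reads c0=3 → after 1×micro: 2 ⇒ (c0=3, c1=3, c2=2)
macro 6: S0 reads c2=2 → after 2×micro: 4; S1 reads c1=3 → after 1×micro: 3; S2 reads c0=4 → after 1×micro: 0 ⇒ (c0=4, c1=3, c2=0)

c2 at macro-step 4 = 0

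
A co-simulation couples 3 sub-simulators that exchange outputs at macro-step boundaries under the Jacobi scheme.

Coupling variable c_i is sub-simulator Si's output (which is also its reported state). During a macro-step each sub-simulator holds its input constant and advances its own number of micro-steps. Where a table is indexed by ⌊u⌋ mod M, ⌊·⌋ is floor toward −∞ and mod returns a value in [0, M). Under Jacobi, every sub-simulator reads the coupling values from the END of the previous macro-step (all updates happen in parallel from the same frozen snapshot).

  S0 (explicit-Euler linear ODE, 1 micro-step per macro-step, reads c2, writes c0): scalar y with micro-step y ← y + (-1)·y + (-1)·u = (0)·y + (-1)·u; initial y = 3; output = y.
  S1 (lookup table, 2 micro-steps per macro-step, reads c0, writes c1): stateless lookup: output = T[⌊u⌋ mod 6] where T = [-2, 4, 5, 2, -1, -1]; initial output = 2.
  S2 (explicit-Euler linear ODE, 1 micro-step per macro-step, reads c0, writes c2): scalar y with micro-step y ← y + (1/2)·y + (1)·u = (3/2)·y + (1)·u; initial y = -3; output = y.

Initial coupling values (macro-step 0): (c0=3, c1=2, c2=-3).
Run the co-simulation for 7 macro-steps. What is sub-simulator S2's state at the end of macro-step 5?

macro 1: S0 reads c2=-3 → after 1×micro: 3; S1 reads c0=3 → after 2×micro: 2; S2 reads c0=3 → after 1×micro: -3/2 ⇒ (c0=3, c1=2, c2=-3/2)
macro 2: S0 reads c2=-3/2 → after 1×micro: 3/2; S1 reads c0=3 → after 2×micro: 2; S2 reads c0=3 → after 1×micro: 3/4 ⇒ (c0=3/2, c1=2, c2=3/4)
macro 3: S0 reads c2=3/4 → after 1×micro: -3/4; S1 reads c0=3/2 → after 2×micro: 4; S2 reads c0=3/2 → after 1×micro: 21/8 ⇒ (c0=-3/4, c1=4, c2=21/8)
macro 4: S0 reads c2=21/8 → after 1×micro: -21/8; S1 reads c0=-3/4 → after 2×micro: -1; S2 reads c0=-3/4 → after 1×micro: 51/16 ⇒ (c0=-21/8, c1=-1, c2=51/16)
macro 5: S0 reads c2=51/16 → after 1×micro: -51/16; S1 reads c0=-21/8 → after 2×micro: 2; S2 reads c0=-21/8 → after 1×micro: 69/32 ⇒ (c0=-51/16, c1=2, c2=69/32)
macro 6: S0 reads c2=69/32 → after 1×micro: -69/32; S1 reads c0=-51/16 → after 2×micro: 5; S2 reads c0=-51/16 → after 1×micro: 3/64 ⇒ (c0=-69/32, c1=5, c2=3/64)
macro 7: S0 reads c2=3/64 → after 1×micro: -3/64; S1 reads c0=-69/32 → after 2×micro: 2; S2 reads c0=-69/32 → after 1×micro: -267/128 ⇒ (c0=-3/64, c1=2, c2=-267/128)

S2 state at macro-step 5 = 69/32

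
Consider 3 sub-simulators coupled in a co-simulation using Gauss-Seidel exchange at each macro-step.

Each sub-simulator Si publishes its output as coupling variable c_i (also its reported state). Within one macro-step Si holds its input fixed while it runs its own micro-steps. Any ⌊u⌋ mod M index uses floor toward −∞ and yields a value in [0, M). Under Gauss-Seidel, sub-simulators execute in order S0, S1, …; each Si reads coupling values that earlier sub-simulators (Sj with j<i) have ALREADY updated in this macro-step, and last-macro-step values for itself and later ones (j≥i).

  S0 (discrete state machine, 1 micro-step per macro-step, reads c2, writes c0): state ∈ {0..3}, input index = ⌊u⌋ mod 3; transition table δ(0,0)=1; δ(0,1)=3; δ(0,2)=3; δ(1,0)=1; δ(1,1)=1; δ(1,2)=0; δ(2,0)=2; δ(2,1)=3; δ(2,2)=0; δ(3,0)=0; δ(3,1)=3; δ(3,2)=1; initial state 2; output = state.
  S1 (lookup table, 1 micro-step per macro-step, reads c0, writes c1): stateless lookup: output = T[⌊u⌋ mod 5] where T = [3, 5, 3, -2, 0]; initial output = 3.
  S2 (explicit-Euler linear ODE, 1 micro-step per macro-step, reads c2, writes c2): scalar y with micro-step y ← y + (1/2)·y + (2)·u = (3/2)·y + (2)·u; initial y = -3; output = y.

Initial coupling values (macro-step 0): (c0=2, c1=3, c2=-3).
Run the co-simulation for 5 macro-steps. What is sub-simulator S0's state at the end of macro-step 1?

macro 1: S0 reads c2=-3 → after 1×micro: 2; S1 reads c0=2 → after 1×micro: 3; S2 reads c2=-3 → after 1×micro: -21/2 ⇒ (c0=2, c1=3, c2=-21/2)
macro 2: S0 reads c2=-21/2 → after 1×micro: 3; S1 reads c0=3 → after 1×micro: -2; S2 reads c2=-21/2 → after 1×micro: -147/4 ⇒ (c0=3, c1=-2, c2=-147/4)
macro 3: S0 reads c2=-147/4 → after 1×micro: 1; S1 reads c0=1 → after 1×micro: 5; S2 reads c2=-147/4 → after 1×micro: -1029/8 ⇒ (c0=1, c1=5, c2=-1029/8)
macro 4: S0 reads c2=-1029/8 → after 1×micro: 1; S1 reads c0=1 → after 1×micro: 5; S2 reads c2=-1029/8 → after 1×micro: -7203/16 ⇒ (c0=1, c1=5, c2=-7203/16)
macro 5: S0 reads c2=-7203/16 → after 1×micro: 0; S1 reads c0=0 → after 1×micro: 3; S2 reads c2=-7203/16 → after 1×micro: -50421/32 ⇒ (c0=0, c1=3, c2=-50421/32)

S0 state at macro-step 1 = 2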